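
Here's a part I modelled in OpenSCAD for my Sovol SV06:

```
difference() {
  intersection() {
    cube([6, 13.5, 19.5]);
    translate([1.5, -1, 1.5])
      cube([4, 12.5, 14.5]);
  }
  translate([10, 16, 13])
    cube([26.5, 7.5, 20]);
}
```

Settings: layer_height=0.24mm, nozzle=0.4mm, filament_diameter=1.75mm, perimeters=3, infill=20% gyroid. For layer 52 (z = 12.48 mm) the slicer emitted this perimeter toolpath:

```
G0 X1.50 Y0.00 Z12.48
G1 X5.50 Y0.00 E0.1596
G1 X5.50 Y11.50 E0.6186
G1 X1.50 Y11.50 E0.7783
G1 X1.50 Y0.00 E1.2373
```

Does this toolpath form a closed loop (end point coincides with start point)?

yes

Start point (G0): (1.50, 0.00). End point (last G1): the path returns to the start — closed.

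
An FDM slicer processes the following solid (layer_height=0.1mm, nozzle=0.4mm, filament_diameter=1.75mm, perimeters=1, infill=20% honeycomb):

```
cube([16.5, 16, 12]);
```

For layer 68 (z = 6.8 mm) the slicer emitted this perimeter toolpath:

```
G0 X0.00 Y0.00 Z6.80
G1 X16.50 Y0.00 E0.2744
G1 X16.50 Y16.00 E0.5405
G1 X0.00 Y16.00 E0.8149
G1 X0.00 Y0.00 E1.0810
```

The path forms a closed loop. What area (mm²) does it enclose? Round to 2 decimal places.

264.00 mm²

Apply the shoelace formula to the sequence of (X, Y) vertices; enclosed area = 264.00 mm².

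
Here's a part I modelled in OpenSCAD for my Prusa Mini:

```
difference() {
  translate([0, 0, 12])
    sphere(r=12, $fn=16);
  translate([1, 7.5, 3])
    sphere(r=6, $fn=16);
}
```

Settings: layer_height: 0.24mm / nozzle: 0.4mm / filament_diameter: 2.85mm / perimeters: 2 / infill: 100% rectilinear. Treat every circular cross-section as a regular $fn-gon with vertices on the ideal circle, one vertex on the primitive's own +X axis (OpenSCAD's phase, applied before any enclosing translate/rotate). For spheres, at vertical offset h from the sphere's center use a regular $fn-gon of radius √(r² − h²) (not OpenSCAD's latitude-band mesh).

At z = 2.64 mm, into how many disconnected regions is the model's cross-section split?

At z = 2.64 mm: the r=12 sphere contributes a regular 16-gon of circumradius √(12²−9.36²) = 7.509; the r=6 sphere at (1, 7.5) slices to a regular 16-gon of circumradius 5.989 (√(r²−h²) with h=0.36 from center); Subtracting the remaining from the first: starting from the r=12 sphere, the r=6 sphere at (1, 7.5) partially overlaps it — only the 43.80 mm² overlap (of its 109.82 mm²) is removed, clipping the outline — 1 connected region. The result has 1 disconnected region.

1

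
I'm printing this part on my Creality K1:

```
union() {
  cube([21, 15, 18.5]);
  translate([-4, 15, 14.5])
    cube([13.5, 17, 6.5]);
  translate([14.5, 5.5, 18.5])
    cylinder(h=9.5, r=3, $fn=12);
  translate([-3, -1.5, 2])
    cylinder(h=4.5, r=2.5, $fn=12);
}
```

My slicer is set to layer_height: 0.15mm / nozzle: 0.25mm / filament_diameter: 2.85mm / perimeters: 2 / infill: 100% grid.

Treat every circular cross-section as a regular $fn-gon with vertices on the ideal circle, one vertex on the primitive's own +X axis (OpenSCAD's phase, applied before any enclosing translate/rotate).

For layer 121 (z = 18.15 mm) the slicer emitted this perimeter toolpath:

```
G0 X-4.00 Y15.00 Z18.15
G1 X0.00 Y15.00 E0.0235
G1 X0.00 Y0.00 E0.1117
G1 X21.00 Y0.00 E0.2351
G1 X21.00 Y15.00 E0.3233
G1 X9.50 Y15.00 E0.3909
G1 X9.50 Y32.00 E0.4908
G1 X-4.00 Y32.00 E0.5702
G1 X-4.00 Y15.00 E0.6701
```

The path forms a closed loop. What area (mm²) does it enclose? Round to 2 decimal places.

Apply the shoelace formula to the sequence of (X, Y) vertices; enclosed area = 544.50 mm².

544.50 mm²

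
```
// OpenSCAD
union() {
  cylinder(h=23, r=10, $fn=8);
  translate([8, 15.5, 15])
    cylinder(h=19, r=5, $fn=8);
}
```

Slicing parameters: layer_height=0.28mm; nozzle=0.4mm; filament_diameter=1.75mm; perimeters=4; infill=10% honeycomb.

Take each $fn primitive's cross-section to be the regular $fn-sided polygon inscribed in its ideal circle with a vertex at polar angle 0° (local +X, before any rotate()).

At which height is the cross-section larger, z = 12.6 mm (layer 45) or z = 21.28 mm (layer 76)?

layer 76 (z = 21.28 mm)

Layer 45 (z = 12.6): the r=10 cylinder gives a regular 8-gon of circumradius 10 (constant along its height) (area = (8/2)·10.000²·sin(360°/8) = 282.84 mm²); the cylinder at (8, 15.5) is not intersected at this z (z outside [15, 34]); Taking the union: only the r=10 cylinder is present, so the union is just that shape — area = 282.84 mm². So its area = 282.84 mm². Layer 76 (z = 21.28): the r=10 cylinder contributes a regular 8-gon of circumradius 10 (area = (8/2)·10.000²·sin(360°/8) = 282.84 mm²); the r=5 cylinder at (8, 15.5) gives a regular 8-gon of circumradius 5 (constant along its height) (area = (8/2)·5.000²·sin(360°/8) = 70.71 mm²); Combining (union): the 2 present regions are separate (no shared area or edge), so areas and boundary lengths simply add and each stays a separate island — area = 353.55 mm². So its area = 353.55 mm². Layer 76 is larger (353.55 vs 282.84 mm²).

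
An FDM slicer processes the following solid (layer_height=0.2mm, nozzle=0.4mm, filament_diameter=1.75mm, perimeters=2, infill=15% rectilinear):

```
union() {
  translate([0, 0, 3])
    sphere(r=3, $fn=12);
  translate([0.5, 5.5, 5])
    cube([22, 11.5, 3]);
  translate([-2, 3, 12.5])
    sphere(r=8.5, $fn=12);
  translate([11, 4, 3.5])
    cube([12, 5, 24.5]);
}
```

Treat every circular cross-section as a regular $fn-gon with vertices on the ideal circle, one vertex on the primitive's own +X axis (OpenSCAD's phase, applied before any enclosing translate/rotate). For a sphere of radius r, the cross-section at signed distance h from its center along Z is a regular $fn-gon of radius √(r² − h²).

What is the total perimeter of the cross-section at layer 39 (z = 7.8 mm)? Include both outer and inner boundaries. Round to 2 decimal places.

101.35 mm

At z = 7.8 mm: the sphere is absent (|z−center|=4.800 > r=3); the cube at (0.5, 5.5) is present — its section is the full 22×11.5 rectangle (perimeter 67.00 mm); the r=8.5 sphere at (-2, 3) contributes a regular 12-gon of circumradius √(8.5²−4.7²) = 7.082 (perimeter = 2·12·7.082·sin(180°/12) = 43.99 mm); the cube at (11, 4) (footprint 12×5) is included at this height (perimeter 34.00 mm); Taking the union: the regions partially overlap (shared area 50.38 mm²), so the edge portions inside another operand are dropped and the merged outline is re-measured after clipping — boundary = 101.35 mm. Overall, the cross-section is a single solid region. Total boundary length (outer) = 101.35 mm.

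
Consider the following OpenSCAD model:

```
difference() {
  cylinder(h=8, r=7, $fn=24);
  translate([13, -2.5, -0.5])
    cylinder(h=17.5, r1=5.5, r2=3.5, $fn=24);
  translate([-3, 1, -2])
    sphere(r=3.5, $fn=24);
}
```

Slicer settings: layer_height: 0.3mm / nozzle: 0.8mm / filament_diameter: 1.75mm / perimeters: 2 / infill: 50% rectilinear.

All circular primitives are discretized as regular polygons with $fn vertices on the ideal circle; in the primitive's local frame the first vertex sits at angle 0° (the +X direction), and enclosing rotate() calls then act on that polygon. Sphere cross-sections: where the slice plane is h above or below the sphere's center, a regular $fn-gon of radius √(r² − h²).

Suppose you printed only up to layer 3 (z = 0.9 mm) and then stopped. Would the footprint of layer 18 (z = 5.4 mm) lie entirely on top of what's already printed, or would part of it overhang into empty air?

part overhangs

Compare the two slices. At z = 0.9: the cylinder: section is a regular 24-gon, circumradius r=7 (area = (24/2)·7.000²·sin(360°/24) = 152.19 mm²); the cone at (13, -2.5) (r1=5.5→r2=3.5) has section circumradius 5.340 here — a regular 24-gon (area = (24/2)·5.340²·sin(360°/24) = 88.56 mm²); the r=3.5 sphere at (-3, 1) contributes a regular 24-gon of circumradius √(3.5²−2.9²) = 1.960 (area = (24/2)·1.960²·sin(360°/24) = 11.93 mm²); Subtracting the remaining from the first: starting from the r=7 cylinder (152.19 mm²), the cone at (13, -2.5) misses the remaining region (no effect); the r=3.5 sphere at (-3, 1) lies wholly inside it (removes its full 11.93 mm² and its 12.28 mm outline becomes a hole wall) — area = 140.26 mm². At z = 5.4: the cylinder: section is a regular 24-gon, circumradius r=7 (area = (24/2)·7.000²·sin(360°/24) = 152.19 mm²); the cone at (13, -2.5): at t=0.337 of its height the radius interpolates to r₁+(r₂−r₁)t = 4.826, giving a regular 24-gon of that circumradius (area = (24/2)·4.826²·sin(360°/24) = 72.33 mm²); the sphere at (-3, 1) is not intersected at this z (|z−center|=7.400 > r=3.5); Subtracting the remaining from the first: starting from the r=7 cylinder (152.19 mm²), the cone at (13, -2.5) misses the remaining region (no effect) — area = 152.19 mm². Checking containment: at z = 5.4 the cross-section extends beyond the z = 0.9 cross-section by about 11.93 mm².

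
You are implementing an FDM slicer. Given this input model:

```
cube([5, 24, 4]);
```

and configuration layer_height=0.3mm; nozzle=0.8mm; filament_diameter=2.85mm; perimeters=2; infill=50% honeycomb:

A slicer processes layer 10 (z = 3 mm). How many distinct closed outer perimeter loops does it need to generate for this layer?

At z = 3 mm: the cube is present — its section is the full 5×24 rectangle. The result has 1 disconnected region.

1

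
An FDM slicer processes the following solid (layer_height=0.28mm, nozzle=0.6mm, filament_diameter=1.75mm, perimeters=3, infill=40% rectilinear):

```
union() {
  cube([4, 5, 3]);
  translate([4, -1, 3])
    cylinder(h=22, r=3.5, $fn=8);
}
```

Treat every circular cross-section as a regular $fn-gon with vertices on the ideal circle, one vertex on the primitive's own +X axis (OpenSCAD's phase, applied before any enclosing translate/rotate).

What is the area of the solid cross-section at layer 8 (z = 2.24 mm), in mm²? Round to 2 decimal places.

20.00 mm²

At z = 2.24 mm: the cube is present — its section is the full 4×5 rectangle (area 20.00 mm²); the cylinder at (4, -1) is absent (z outside [3, 25]); Combining (union): only the 4×5 cube is present, so the union is just that shape — area = 20.00 mm². Overall, the cross-section is a single solid region. Net area = 20.00 mm².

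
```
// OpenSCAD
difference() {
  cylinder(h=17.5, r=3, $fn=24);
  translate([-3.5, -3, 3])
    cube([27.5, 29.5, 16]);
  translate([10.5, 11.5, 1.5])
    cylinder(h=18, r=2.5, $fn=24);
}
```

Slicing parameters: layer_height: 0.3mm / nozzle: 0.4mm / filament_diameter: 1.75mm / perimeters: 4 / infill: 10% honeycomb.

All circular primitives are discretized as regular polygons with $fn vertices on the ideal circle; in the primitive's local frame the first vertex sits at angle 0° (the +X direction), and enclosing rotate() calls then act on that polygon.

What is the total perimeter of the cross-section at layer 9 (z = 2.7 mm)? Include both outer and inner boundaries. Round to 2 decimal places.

At z = 2.7 mm: the r=3 cylinder gives a regular 24-gon of circumradius 3 (constant along its height) (perimeter = 2·24·3.000·sin(180°/24) = 18.80 mm); the cube at (-3.5, -3) does not reach this height (z outside [3, 19]); the cylinder at (10.5, 11.5): section is a regular 24-gon, circumradius r=2.5 (perimeter = 2·24·2.500·sin(180°/24) = 15.66 mm); Subtracting the remaining from the first: starting from the r=3 cylinder, the r=2.5 cylinder at (10.5, 11.5) misses the remaining region (no effect) — boundary = 18.80 mm. Overall, the cross-section is a single solid region. Total boundary length (outer) = 18.80 mm.

18.80 mm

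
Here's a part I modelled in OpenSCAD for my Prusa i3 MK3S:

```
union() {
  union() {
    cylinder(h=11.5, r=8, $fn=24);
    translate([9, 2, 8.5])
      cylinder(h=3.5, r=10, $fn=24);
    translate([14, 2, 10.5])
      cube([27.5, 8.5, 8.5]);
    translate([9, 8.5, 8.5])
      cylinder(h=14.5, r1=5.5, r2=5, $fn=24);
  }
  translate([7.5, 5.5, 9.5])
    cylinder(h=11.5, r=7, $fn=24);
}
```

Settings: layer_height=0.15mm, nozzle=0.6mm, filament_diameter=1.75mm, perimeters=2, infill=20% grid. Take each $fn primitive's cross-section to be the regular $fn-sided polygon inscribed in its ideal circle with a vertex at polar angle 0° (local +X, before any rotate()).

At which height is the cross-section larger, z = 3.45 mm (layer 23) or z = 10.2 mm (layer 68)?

layer 68 (z = 10.2 mm)

Layer 23 (z = 3.45): the r=8 cylinder gives a regular 24-gon of circumradius 8 (constant along its height) (area = (24/2)·8.000²·sin(360°/24) = 198.77 mm²); the cylinder at (9, 2) does not reach this height (z outside [8.5, 12]); the cube at (14, 2) is absent (z outside [10.5, 19]); the cone at (9, 8.5) is absent (z outside [8.5, 23]); Combining (union): only the r=8 cylinder is present, so the union is just that shape — area = 198.77 mm²; the cylinder at (7.5, 5.5) does not reach this height (z outside [9.5, 21]); Merging all regions: only that combined region is present, so the union is just that shape — area = 198.77 mm². So its area = 198.77 mm². Layer 68 (z = 10.2): the cylinder: section is a regular 24-gon, circumradius r=8 (area = (24/2)·8.000²·sin(360°/24) = 198.77 mm²); the r=10 cylinder at (9, 2) contributes a regular 24-gon of circumradius 10 (area = (24/2)·10.000²·sin(360°/24) = 310.58 mm²); the cube at (14, 2) is absent (z outside [10.5, 19]); the cone at (9, 8.5) (r1=5.5→r2=5) has section circumradius 5.441 here — a regular 24-gon (area = (24/2)·5.441²·sin(360°/24) = 91.96 mm²); Merging all regions: the regions partially overlap — summed areas 601.32 mm² minus the doubly-counted overlap 170.11 mm² gives 431.21 mm² — area = 431.21 mm²; the r=7 cylinder at (7.5, 5.5) gives a regular 24-gon of circumradius 7 (constant along its height) (area = (24/2)·7.000²·sin(360°/24) = 152.19 mm²); Combining (union): the regions partially overlap — summed areas 583.39 mm² minus the doubly-counted overlap 149.67 mm² gives 433.73 mm² — area = 433.73 mm². So its area = 433.73 mm². Layer 68 is larger (433.73 vs 198.77 mm²).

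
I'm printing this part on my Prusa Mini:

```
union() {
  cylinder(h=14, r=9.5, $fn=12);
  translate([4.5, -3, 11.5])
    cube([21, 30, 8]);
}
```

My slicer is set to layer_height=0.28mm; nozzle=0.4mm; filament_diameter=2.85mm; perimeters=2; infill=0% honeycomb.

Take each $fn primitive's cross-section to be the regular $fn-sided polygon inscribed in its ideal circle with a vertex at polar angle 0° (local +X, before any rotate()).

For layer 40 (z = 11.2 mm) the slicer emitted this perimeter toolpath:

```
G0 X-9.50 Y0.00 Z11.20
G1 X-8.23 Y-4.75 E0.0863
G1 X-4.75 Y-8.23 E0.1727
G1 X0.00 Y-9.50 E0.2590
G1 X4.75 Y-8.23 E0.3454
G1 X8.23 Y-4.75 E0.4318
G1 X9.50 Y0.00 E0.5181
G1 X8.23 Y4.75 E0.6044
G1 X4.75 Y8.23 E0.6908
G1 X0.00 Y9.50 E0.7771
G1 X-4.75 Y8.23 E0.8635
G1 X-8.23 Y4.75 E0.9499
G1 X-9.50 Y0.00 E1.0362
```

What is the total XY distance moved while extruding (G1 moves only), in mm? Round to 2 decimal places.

59.02 mm

Sum the Euclidean lengths of each G1 segment: total = 59.02 mm.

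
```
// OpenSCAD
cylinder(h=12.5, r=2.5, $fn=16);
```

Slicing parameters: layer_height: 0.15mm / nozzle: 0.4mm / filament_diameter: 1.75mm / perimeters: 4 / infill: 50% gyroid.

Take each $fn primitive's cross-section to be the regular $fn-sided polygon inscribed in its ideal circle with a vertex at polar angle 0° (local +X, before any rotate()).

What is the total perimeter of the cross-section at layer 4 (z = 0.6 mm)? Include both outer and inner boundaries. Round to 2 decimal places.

At z = 0.6 mm: the r=2.5 cylinder contributes a regular 16-gon of circumradius 2.5 (perimeter = 2·16·2.500·sin(180°/16) = 15.61 mm). Overall, the cross-section is a single solid region. Total boundary length (outer) = 15.61 mm.

15.61 mm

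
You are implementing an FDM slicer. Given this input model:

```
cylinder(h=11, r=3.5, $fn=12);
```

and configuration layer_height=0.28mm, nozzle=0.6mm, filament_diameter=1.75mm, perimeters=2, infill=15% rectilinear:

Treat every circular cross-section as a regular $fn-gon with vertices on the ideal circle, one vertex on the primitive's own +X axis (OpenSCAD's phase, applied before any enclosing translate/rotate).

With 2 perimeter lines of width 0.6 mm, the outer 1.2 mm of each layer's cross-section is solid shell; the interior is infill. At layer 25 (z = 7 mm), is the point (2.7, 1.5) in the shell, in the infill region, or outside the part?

shell

At z = 7 mm: the r=3.5 cylinder contributes a regular 12-gon of circumradius 3.5. Overall, the cross-section is a single solid region. The nearest boundary edge runs (3.50, 0.00)→(3.03, 1.75); distance from the point to it = 0.38 mm. The point is inside the cross-section, 0.38 mm from the nearest boundary — within the 1.2 mm shell band (2 × 0.6).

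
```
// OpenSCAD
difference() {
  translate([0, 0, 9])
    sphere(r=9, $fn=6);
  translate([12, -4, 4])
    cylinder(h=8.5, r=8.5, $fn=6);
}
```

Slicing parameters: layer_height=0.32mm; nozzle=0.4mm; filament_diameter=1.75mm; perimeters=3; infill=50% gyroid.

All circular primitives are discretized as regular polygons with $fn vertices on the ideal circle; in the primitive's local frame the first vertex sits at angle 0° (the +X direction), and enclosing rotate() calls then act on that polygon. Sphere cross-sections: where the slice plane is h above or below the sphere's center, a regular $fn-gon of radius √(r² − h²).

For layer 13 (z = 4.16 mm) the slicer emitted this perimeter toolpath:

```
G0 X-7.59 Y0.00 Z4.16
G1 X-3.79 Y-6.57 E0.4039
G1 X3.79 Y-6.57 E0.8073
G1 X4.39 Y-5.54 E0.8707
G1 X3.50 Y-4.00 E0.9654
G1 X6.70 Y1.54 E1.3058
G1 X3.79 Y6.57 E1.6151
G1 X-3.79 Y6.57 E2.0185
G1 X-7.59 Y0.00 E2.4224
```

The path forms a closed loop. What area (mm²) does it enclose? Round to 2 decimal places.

139.69 mm²

Apply the shoelace formula to the sequence of (X, Y) vertices; enclosed area = 139.69 mm².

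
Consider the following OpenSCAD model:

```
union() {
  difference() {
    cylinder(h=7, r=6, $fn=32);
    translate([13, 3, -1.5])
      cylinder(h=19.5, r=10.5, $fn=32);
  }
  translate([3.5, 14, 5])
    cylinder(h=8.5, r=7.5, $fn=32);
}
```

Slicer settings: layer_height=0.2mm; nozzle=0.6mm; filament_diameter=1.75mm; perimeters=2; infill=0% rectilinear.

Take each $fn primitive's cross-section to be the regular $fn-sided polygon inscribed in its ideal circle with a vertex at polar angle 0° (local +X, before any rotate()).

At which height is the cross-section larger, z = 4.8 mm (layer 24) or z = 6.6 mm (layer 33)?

layer 33 (z = 6.6 mm)

Layer 24 (z = 4.8): the r=6 cylinder gives a regular 32-gon of circumradius 6 (constant along its height) (area = (32/2)·6.000²·sin(360°/32) = 112.37 mm²); the cylinder at (13, 3): section is a regular 32-gon, circumradius r=10.5 (area = (32/2)·10.500²·sin(360°/32) = 344.14 mm²); Subtracting the remaining from the first: starting from the r=6 cylinder (112.37 mm²), the r=10.5 cylinder at (13, 3) partially overlaps it — only the 19.34 mm² overlap (of its 344.14 mm²) is removed, clipping the outline — area = 93.04 mm²; the cylinder at (3.5, 14) is not intersected at this z (z outside [5, 13.5]); Combining (union): only the result so far is present, so the union is just that shape — area = 93.04 mm². So its area = 93.04 mm². Layer 33 (z = 6.6): the r=6 cylinder gives a regular 32-gon of circumradius 6 (constant along its height) (area = (32/2)·6.000²·sin(360°/32) = 112.37 mm²); the cylinder at (13, 3): section is a regular 32-gon, circumradius r=10.5 (area = (32/2)·10.500²·sin(360°/32) = 344.14 mm²); Subtracting the remaining from the first: starting from the r=6 cylinder (112.37 mm²), the r=10.5 cylinder at (13, 3) partially overlaps it — only the 19.34 mm² overlap (of its 344.14 mm²) is removed, clipping the outline — area = 93.04 mm²; the r=7.5 cylinder at (3.5, 14) contributes a regular 32-gon of circumradius 7.5 (area = (32/2)·7.500²·sin(360°/32) = 175.58 mm²); Combining (union): the 2 present regions are separate (no shared area or edge), so areas and boundary lengths simply add and each stays a separate island — area = 268.62 mm². So its area = 268.62 mm². Layer 33 is larger (268.62 vs 93.04 mm²).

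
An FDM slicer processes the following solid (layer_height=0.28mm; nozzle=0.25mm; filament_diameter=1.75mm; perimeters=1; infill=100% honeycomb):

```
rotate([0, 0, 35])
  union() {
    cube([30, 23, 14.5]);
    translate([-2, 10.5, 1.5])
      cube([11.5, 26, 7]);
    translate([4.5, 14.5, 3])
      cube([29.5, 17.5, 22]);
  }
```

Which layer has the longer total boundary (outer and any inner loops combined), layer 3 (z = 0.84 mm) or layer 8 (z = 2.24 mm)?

layer 8 (z = 2.24 mm)

Layer 3 (z = 0.84): the cube (footprint 30×23) is included at this height (perimeter 106.00 mm); the cube at (-2, 10.5) does not reach this height (z outside [1.5, 8.5]); the cube at (4.5, 14.5) is absent (z outside [3, 25]); Taking the union: only the 30×23 cube is present, so the union is just that shape — boundary = 106.00 mm; (whole slice rotated 35° about Z — lengths, areas and connectivity unchanged). So its perimeter = 106.00 mm. Layer 8 (z = 2.24): the 30×23 cube contributes its full rectangle (perimeter 106.00 mm); the cube at (-2, 10.5) (footprint 11.5×26) is included at this height (perimeter 75.00 mm); the cube at (4.5, 14.5) is absent (z outside [3, 25]); Taking the union: the regions partially overlap (shared area 118.75 mm²), so the edge portions inside another operand are dropped and the merged outline is re-measured after clipping — boundary = 137.00 mm; (rotated 35° about Z; rotation is an isometry so areas/perimeters/island counts are preserved). So its perimeter = 137.00 mm. Layer 8 is larger (137.00 vs 106.00 mm).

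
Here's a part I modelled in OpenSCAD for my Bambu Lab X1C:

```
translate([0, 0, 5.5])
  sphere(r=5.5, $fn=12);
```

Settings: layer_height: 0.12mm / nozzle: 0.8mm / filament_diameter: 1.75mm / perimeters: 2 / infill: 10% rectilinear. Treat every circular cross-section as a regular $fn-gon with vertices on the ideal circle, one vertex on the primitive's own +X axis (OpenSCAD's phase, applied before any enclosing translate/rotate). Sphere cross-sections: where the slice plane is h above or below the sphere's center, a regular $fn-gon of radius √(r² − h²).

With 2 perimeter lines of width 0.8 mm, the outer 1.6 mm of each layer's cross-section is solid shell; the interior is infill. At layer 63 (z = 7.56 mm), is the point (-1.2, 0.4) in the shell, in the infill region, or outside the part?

infill

At z = 7.56 mm: the r=5.5 sphere slices to a regular 12-gon of circumradius 5.100 (√(r²−h²) with h=2.06 from center). Overall, the cross-section is a single solid region. The nearest boundary edge runs (-4.42, 2.55)→(-5.10, 0.00); distance from the point to it = 3.66 mm. The point is inside the cross-section and 3.66 mm from the nearest boundary — more than the 1.6 mm shell width (2 × 0.8), so it's in the infill interior.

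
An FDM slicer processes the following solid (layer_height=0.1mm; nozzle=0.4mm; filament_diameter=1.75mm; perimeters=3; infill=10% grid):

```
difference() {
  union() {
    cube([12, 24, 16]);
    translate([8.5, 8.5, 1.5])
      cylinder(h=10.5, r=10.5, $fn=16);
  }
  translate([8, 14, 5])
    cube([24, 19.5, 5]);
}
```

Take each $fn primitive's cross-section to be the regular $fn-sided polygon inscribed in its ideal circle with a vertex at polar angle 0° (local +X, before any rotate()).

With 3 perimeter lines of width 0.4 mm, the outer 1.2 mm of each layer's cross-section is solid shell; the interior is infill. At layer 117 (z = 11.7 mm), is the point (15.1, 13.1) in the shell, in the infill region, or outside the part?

At z = 11.7 mm: the cube is present — its section is the full 12×24 rectangle; the r=10.5 cylinder at (8.5, 8.5) contributes a regular 16-gon of circumradius 10.5; Taking the union: the regions partially overlap (shared area 211.52 mm²), so overlapping operands fuse into one piece — 1 connected region; the cube at (8, 14) is absent (z outside [5, 10]); Taking the first minus the rest: none of the subtracted shapes is present at this height, so the result so far is unchanged — 1 connected region. Overall, the cross-section is a single solid region. The nearest boundary edge runs (15.92, 15.92)→(18.20, 12.52); distance from the point to it = 2.25 mm. The point is inside the cross-section and 2.25 mm from the nearest boundary — more than the 1.2 mm shell width (3 × 0.4), so it's in the infill interior.

infill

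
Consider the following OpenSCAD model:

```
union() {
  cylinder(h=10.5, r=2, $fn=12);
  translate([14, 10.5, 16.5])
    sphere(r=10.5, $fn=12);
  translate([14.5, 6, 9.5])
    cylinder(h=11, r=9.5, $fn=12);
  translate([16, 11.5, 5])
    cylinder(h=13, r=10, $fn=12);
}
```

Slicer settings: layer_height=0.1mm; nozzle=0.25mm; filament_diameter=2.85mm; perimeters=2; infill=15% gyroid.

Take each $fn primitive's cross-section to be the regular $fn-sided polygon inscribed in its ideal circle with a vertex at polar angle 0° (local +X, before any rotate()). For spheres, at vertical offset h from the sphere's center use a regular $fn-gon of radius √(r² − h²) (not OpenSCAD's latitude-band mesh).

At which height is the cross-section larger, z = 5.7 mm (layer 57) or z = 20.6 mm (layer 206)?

Layer 57 (z = 5.7): the cylinder: section is a regular 12-gon, circumradius r=2 (area = (12/2)·2.000²·sin(360°/12) = 12.00 mm²); the sphere at (14, 10.5) does not reach this height (|z−center|=10.800 > r=10.5); the cylinder at (14.5, 6) is absent (z outside [9.5, 20.5]); the r=10 cylinder at (16, 11.5) contributes a regular 12-gon of circumradius 10 (area = (12/2)·10.000²·sin(360°/12) = 300.00 mm²); Combining (union): the 2 present regions are separate (no shared area or edge), so areas and boundary lengths simply add and each stays a separate island — area = 312.00 mm². So its area = 312.00 mm². Layer 206 (z = 20.6): the cylinder does not reach this height (z outside [0, 10.5]); the r=10.5 sphere at (14, 10.5) slices to a regular 12-gon of circumradius 9.666 (√(r²−h²) with h=4.1 from center) (area = (12/2)·9.666²·sin(360°/12) = 280.32 mm²); the cylinder at (14.5, 6) does not reach this height (z outside [9.5, 20.5]); the cylinder at (16, 11.5) does not reach this height (z outside [5, 18]); Combining (union): only the r=10.5 sphere at (14, 10.5) is present, so the union is just that shape — area = 280.32 mm². So its area = 280.32 mm². Layer 57 is larger (312.00 vs 280.32 mm²).

layer 57 (z = 5.7 mm)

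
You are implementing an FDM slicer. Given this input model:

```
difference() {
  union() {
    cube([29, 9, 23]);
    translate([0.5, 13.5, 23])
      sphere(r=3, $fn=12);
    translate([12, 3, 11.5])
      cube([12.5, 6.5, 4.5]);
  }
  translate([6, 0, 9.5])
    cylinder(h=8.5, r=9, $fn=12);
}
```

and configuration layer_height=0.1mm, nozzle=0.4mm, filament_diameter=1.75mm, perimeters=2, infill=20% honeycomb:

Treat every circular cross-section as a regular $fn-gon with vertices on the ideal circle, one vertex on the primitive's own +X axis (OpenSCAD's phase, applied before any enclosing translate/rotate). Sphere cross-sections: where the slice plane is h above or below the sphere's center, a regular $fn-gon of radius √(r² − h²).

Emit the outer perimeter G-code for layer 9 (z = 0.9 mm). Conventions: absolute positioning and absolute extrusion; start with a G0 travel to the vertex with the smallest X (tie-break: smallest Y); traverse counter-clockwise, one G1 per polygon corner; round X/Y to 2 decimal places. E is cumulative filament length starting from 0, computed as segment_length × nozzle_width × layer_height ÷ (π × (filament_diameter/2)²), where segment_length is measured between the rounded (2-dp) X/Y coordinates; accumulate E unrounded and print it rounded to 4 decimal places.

At z = 0.9 mm: the 29×9 cube contributes its full rectangle; the sphere at (0.5, 13.5) does not reach this height (|z−center|=22.100 > r=3); the cube at (12, 3) is absent (z outside [11.5, 16]); Combining (union): only the 29×9 cube is present, so the union is just that shape — 1 connected region; the cylinder at (6, 0) does not reach this height (z outside [9.5, 18]); After the difference (first − rest): none of the subtracted shapes is present at this height, so the result so far is unchanged — 1 connected region. The outline is a single polygon with 4 vertices. Extrusion per mm of travel: 0.4 × 0.1 / (π × 0.875²) = 0.016630. Accumulating E over each segment gives final E = 1.2639.

G0 X0.00 Y0.00 Z0.90
G1 X29.00 Y0.00 E0.4823
G1 X29.00 Y9.00 E0.6319
G1 X0.00 Y9.00 E1.1142
G1 X0.00 Y0.00 E1.2639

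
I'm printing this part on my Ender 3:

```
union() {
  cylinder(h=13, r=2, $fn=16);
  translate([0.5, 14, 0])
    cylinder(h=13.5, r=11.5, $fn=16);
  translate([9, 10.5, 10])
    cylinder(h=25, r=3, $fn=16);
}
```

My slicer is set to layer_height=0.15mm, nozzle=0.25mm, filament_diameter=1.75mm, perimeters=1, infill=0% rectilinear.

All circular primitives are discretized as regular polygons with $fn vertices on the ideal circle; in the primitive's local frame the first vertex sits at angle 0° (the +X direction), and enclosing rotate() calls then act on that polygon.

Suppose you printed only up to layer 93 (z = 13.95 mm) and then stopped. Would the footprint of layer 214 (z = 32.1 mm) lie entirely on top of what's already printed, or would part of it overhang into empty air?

entirely on top

Compare the two slices. At z = 13.95: the cylinder is absent (z outside [0, 13]); the cylinder at (0.5, 14) is absent (z outside [0, 13.5]); the cylinder at (9, 10.5): section is a regular 16-gon, circumradius r=3 (area = (16/2)·3.000²·sin(360°/16) = 27.55 mm²); Merging all regions: only the r=3 cylinder at (9, 10.5) is present, so the union is just that shape — area = 27.55 mm². At z = 32.1: the cylinder is absent (z outside [0, 13]); the cylinder at (0.5, 14) does not reach this height (z outside [0, 13.5]); the cylinder at (9, 10.5): section is a regular 16-gon, circumradius r=3 (area = (16/2)·3.000²·sin(360°/16) = 27.55 mm²); Combining (union): only the r=3 cylinder at (9, 10.5) is present, so the union is just that shape — area = 27.55 mm². Checking containment: the cross-section at z = 32.1 is a subset of the cross-section at z = 13.95.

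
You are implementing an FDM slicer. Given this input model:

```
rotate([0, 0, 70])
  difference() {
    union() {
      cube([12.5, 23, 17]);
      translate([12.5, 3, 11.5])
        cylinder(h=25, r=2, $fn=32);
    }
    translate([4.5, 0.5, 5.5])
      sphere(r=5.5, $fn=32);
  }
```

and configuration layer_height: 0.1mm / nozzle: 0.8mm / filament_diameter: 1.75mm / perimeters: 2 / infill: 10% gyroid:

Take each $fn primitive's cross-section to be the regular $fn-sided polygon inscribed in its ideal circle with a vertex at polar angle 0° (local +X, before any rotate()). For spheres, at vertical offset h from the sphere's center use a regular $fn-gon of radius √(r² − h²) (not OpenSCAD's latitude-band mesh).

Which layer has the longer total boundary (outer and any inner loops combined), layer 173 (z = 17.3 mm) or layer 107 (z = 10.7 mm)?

layer 107 (z = 10.7 mm)

Layer 173 (z = 17.3): the cube is not intersected at this z (z outside [0, 17]); the r=2 cylinder at (12.5, 3) gives a regular 32-gon of circumradius 2 (constant along its height) (perimeter = 2·32·2.000·sin(180°/32) = 12.55 mm); Merging all regions: only the r=2 cylinder at (12.5, 3) is present, so the union is just that shape — boundary = 12.55 mm; the sphere at (4.5, 0.5) is not intersected at this z (|z−center|=11.800 > r=5.5); After the difference (first − rest): none of the subtracted shapes is present at this height, so that combined region is unchanged — boundary = 12.55 mm; (whole slice rotated 70° about Z — lengths, areas and connectivity unchanged). So its perimeter = 12.55 mm. Layer 107 (z = 10.7): the 12.5×23 cube contributes its full rectangle (perimeter 71.00 mm); the cylinder at (12.5, 3) is not intersected at this z (z outside [11.5, 36.5]); Merging all regions: only the 12.5×23 cube is present, so the union is just that shape — boundary = 71.00 mm; the sphere at (4.5, 0.5): section is a regular 32-gon, circumradius = √(r²−h²) = √(5.5²−5.2²) = 1.792 (perimeter = 2·32·1.792·sin(180°/32) = 11.24 mm); Subtracting the remaining from the first: starting from the result so far, the r=5.5 sphere at (4.5, 0.5) partially overlaps it — only the 6.77 mm² overlap (of its 10.02 mm²) is removed, clipping the outline — boundary = 74.21 mm; (whole slice rotated 70° about Z — lengths, areas and connectivity unchanged). So its perimeter = 74.21 mm. Layer 107 is larger (74.21 vs 12.55 mm).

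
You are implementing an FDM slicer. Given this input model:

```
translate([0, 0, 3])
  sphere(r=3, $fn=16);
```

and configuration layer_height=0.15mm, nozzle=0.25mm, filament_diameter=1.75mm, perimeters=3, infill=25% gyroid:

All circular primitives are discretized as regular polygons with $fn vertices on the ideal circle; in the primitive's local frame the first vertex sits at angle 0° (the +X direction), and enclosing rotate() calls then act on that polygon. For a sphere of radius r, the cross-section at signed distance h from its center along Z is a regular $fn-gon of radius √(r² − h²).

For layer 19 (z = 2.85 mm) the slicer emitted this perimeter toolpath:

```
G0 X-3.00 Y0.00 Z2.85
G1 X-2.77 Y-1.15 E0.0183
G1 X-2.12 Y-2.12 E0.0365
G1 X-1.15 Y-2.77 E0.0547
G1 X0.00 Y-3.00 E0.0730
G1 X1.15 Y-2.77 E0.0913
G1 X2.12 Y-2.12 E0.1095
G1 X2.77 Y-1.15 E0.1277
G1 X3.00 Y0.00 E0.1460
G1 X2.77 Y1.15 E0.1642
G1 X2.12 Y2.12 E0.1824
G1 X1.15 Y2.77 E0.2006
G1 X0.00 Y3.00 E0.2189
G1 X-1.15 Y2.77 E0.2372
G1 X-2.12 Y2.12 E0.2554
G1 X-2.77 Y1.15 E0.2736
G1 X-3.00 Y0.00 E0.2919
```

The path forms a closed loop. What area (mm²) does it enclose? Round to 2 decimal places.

27.54 mm²

Apply the shoelace formula to the sequence of (X, Y) vertices; enclosed area = 27.54 mm².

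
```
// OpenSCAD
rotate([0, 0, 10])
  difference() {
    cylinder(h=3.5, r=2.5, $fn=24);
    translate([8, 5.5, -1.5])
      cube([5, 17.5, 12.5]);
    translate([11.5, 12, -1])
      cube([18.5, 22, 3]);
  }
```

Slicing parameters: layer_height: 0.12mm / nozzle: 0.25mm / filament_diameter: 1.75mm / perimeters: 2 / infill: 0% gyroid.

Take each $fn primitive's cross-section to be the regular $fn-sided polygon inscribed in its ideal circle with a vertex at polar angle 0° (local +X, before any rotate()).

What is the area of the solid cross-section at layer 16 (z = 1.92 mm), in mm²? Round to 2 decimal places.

At z = 1.92 mm: the r=2.5 cylinder contributes a regular 24-gon of circumradius 2.5 (area = (24/2)·2.500²·sin(360°/24) = 19.41 mm²); the 5×17.5 cube at (8, 5.5) contributes its full rectangle (area 87.50 mm²); the cube at (11.5, 12) (footprint 18.5×22) is included at this height (area 407.00 mm²); After the difference (first − rest): starting from the r=2.5 cylinder (19.41 mm²), the 5×17.5 cube at (8, 5.5) misses the remaining region (no effect); the 18.5×22 cube at (11.5, 12) misses the remaining region (no effect) — area = 19.41 mm²; (whole slice rotated 10° about Z — lengths, areas and connectivity unchanged). Overall, the cross-section is a single solid region. Net area = 19.41 mm².

19.41 mm²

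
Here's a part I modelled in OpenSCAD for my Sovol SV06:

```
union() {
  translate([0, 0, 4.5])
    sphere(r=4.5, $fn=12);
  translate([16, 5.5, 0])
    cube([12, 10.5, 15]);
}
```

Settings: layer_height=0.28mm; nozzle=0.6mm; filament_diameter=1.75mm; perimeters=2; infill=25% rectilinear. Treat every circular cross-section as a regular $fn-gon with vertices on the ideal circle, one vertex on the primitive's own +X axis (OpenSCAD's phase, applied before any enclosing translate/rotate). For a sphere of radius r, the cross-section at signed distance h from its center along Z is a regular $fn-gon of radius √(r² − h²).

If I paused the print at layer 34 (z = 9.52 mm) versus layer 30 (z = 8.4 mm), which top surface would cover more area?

layer 30 (z = 8.4 mm)

Layer 34 (z = 9.52): the sphere does not reach this height (|z−center|=5.020 > r=4.5); the cube at (16, 5.5) (footprint 12×10.5) is included at this height (area 126.00 mm²); Taking the union: only the 12×10.5 cube at (16, 5.5) is present, so the union is just that shape — area = 126.00 mm². So its area = 126.00 mm². Layer 30 (z = 8.4): the r=4.5 sphere contributes a regular 12-gon of circumradius √(4.5²−3.9²) = 2.245 (area = (12/2)·2.245²·sin(360°/12) = 15.12 mm²); the 12×10.5 cube at (16, 5.5) contributes its full rectangle (area 126.00 mm²); Combining (union): the 2 present regions are separate (no shared area or edge), so areas and boundary lengths simply add and each stays a separate island — area = 141.12 mm². So its area = 141.12 mm². Layer 30 is larger (141.12 vs 126.00 mm²).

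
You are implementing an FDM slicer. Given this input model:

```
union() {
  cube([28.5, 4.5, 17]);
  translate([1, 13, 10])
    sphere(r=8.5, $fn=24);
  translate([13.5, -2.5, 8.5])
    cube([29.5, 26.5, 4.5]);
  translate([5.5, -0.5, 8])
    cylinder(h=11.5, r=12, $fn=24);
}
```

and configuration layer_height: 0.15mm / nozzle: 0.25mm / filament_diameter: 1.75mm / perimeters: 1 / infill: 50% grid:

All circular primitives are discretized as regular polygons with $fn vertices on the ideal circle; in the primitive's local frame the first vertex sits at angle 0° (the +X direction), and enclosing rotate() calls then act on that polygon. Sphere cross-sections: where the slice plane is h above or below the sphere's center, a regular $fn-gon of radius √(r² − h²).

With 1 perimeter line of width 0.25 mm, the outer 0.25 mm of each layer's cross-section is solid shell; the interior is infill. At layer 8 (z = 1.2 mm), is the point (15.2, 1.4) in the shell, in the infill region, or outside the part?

infill

At z = 1.2 mm: the 28.5×4.5 cube contributes its full rectangle; the sphere at (1, 13) is absent (|z−center|=8.800 > r=8.5); the cube at (13.5, -2.5) does not reach this height (z outside [8.5, 13]); the cylinder at (5.5, -0.5) does not reach this height (z outside [8, 19.5]); Merging all regions: only the 28.5×4.5 cube is present, so the union is just that shape — 1 connected region. Overall, the cross-section is a single solid region. The nearest boundary edge runs (0.00, 0.00)→(28.50, 0.00); distance from the point to it = 1.40 mm. The point is inside the cross-section and 1.40 mm from the nearest boundary — more than the 0.25 mm shell width (1 × 0.25), so it's in the infill interior.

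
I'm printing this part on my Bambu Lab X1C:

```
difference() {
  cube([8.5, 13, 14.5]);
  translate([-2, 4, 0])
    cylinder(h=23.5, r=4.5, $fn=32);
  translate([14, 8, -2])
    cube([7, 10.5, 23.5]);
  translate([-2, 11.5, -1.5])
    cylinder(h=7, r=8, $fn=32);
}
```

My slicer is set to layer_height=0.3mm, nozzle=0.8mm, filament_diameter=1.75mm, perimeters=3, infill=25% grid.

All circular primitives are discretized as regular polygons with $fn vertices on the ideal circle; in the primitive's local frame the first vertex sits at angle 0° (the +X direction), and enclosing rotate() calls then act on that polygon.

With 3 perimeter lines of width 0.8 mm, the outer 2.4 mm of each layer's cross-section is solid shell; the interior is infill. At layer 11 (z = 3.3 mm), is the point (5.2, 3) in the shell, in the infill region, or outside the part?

infill

At z = 3.3 mm: the cube is present — its section is the full 8.5×13 rectangle; the cylinder at (-2, 4): section is a regular 32-gon, circumradius r=4.5; the cube at (14, 8) (footprint 7×10.5) is included at this height; the r=8 cylinder at (-2, 11.5) contributes a regular 32-gon of circumradius 8; Subtracting the remaining from the first: starting from the 8.5×13 cube, the r=4.5 cylinder at (-2, 4) partially overlaps it — only the 14.27 mm² overlap (of its 63.21 mm²) is removed, clipping the outline; the 7×10.5 cube at (14, 8) misses the remaining region (no effect); the r=8 cylinder at (-2, 11.5) partially overlaps it — only the 36.53 mm² overlap (of its 199.77 mm²) is removed, clipping the outline — 1 connected region. Overall, the cross-section is a single solid region. The nearest boundary edge runs (2.41, 3.12)→(2.50, 4.00); distance from the point to it = 2.79 mm. The point is inside the cross-section and 2.79 mm from the nearest boundary — more than the 2.4 mm shell width (3 × 0.8), so it's in the infill interior.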